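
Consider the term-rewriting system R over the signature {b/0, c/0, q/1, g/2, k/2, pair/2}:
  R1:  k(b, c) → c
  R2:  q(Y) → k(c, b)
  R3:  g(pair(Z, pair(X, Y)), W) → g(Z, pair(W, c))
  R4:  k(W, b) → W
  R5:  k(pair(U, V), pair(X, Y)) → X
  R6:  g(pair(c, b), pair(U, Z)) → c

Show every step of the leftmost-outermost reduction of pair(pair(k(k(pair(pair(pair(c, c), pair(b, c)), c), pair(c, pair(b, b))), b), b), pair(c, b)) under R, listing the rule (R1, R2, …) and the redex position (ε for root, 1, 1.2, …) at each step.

1. pair(pair(k(k(pair(pair(pair(c, c), pair(b, c)), c), pair(c, pair(b, b))), b), b), pair(c, b))  →  pair(pair(k(pair(pair(pair(c, c), pair(b, c)), c), pair(c, pair(b, b))), b), pair(c, b))   [R4 at 1.1]
2. pair(pair(k(pair(pair(pair(c, c), pair(b, c)), c), pair(c, pair(b, b))), b), pair(c, b))  →  pair(pair(c, b), pair(c, b))   [R5 at 1.1]

pair(pair(c, b), pair(c, b))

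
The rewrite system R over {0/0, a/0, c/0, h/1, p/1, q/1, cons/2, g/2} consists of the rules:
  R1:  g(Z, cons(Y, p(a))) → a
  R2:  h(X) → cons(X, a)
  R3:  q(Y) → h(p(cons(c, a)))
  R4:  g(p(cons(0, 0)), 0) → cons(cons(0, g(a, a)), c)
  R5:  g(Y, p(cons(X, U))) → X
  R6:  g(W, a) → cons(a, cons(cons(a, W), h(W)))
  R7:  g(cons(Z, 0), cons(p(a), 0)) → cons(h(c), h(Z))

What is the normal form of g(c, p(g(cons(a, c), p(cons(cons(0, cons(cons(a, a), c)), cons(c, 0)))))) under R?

0

1. g(c, p(g(cons(a, c), p(cons(cons(0, cons(cons(a, a), c)), cons(c, 0))))))  →  g(c, p(cons(0, cons(cons(a, a), c))))   [R5 at 2.1]
2. g(c, p(cons(0, cons(cons(a, a), c))))  →  0   [R5 at ε]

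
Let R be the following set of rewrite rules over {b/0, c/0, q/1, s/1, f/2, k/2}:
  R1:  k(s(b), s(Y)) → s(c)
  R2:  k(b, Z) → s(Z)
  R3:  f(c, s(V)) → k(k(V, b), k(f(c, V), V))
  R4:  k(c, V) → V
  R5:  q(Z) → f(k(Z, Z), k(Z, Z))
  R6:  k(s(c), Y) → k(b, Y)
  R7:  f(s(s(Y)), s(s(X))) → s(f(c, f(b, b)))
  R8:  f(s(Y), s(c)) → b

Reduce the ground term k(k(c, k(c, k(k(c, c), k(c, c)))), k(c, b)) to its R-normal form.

b

1. k(k(c, k(c, k(k(c, c), k(c, c)))), k(c, b))  →  k(k(c, k(k(c, c), k(c, c))), k(c, b))   [R4 at 1]
2. k(k(c, k(k(c, c), k(c, c))), k(c, b))  →  k(k(k(c, c), k(c, c)), k(c, b))   [R4 at 1]
3. k(k(k(c, c), k(c, c)), k(c, b))  →  k(k(c, k(c, c)), k(c, b))   [R4 at 1.1]
4. k(k(c, k(c, c)), k(c, b))  →  k(k(c, c), k(c, b))   [R4 at 1]
5. k(k(c, c), k(c, b))  →  k(c, k(c, b))   [R4 at 1]
6. k(c, k(c, b))  →  k(c, b)   [R4 at ε]
7. k(c, b)  →  b   [R4 at ε]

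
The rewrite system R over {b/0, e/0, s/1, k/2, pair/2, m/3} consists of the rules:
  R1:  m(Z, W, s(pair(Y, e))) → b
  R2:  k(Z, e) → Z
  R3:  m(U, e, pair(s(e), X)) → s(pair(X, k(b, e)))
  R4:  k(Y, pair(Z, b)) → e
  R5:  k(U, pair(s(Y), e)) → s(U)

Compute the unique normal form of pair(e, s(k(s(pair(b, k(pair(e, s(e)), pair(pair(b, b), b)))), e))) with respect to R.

pair(e, s(s(pair(b, e))))

1. pair(e, s(k(s(pair(b, k(pair(e, s(e)), pair(pair(b, b), b)))), e)))  →  pair(e, s(s(pair(b, k(pair(e, s(e)), pair(pair(b, b), b))))))   [R2 at 2.1]
2. pair(e, s(s(pair(b, k(pair(e, s(e)), pair(pair(b, b), b))))))  →  pair(e, s(s(pair(b, e))))   [R4 at 2.1.1.2]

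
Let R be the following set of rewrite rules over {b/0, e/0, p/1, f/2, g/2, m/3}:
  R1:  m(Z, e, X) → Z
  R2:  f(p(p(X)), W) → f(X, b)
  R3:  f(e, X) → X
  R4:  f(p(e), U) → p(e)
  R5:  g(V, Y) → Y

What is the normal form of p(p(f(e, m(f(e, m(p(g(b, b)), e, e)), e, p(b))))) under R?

1. p(p(f(e, m(f(e, m(p(g(b, b)), e, e)), e, p(b)))))  →  p(p(m(f(e, m(p(g(b, b)), e, e)), e, p(b))))   [R3 at 1.1]
2. p(p(m(f(e, m(p(g(b, b)), e, e)), e, p(b))))  →  p(p(f(e, m(p(g(b, b)), e, e))))   [R1 at 1.1]
3. p(p(f(e, m(p(g(b, b)), e, e))))  →  p(p(m(p(g(b, b)), e, e)))   [R3 at 1.1]
4. p(p(m(p(g(b, b)), e, e)))  →  p(p(p(g(b, b))))   [R1 at 1.1]
5. p(p(p(g(b, b))))  →  p(p(p(b)))   [R5 at 1.1.1]

p(p(p(b)))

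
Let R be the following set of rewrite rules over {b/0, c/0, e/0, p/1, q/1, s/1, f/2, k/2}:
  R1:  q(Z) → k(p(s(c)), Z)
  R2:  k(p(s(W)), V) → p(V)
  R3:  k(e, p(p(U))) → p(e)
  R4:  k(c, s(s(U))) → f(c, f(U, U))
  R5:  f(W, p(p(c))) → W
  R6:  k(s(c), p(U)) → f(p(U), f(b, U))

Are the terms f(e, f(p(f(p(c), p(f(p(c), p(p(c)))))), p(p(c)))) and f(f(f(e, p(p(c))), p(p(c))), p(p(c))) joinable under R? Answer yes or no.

Reduce t₁ = f(e, f(p(f(p(c), p(f(p(c), p(p(c)))))), p(p(c)))):
1. f(e, f(p(f(p(c), p(f(p(c), p(p(c)))))), p(p(c))))  →  f(e, p(f(p(c), p(f(p(c), p(p(c)))))))   [R5 at 2]
2. f(e, p(f(p(c), p(f(p(c), p(p(c)))))))  →  f(e, p(f(p(c), p(p(c)))))   [R5 at 2.1.2.1]
3. f(e, p(f(p(c), p(p(c)))))  →  f(e, p(p(c)))   [R5 at 2.1]
4. f(e, p(p(c)))  →  e   [R5 at ε]

Reduce t₂ = f(f(f(e, p(p(c))), p(p(c))), p(p(c))):
1. f(f(f(e, p(p(c))), p(p(c))), p(p(c)))  →  f(f(e, p(p(c))), p(p(c)))   [R5 at ε]
2. f(f(e, p(p(c))), p(p(c)))  →  f(e, p(p(c)))   [R5 at ε]
3. f(e, p(p(c)))  →  e   [R5 at ε]

yes — NF(t₁) = e, NF(t₂) = e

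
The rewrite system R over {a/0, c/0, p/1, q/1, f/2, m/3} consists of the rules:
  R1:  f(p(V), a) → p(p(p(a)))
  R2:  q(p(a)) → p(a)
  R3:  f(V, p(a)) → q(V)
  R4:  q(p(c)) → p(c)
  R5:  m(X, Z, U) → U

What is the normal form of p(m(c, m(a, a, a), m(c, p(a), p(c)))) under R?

p(p(c))

1. p(m(c, m(a, a, a), m(c, p(a), p(c))))  →  p(m(c, p(a), p(c)))   [R5 at 1]
2. p(m(c, p(a), p(c)))  →  p(p(c))   [R5 at 1]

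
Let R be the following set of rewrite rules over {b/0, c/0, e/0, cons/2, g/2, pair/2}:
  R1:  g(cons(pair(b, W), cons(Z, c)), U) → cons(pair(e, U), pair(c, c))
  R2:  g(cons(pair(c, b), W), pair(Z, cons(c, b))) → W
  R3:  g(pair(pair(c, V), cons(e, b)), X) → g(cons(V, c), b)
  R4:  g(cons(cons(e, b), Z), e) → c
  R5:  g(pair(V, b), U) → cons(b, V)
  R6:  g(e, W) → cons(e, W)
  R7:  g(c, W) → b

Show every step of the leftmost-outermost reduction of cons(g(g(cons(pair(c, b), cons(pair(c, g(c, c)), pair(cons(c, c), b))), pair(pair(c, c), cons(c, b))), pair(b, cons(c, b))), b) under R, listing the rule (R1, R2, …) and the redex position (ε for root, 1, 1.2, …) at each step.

1. cons(g(g(cons(pair(c, b), cons(pair(c, g(c, c)), pair(cons(c, c), b))), pair(pair(c, c), cons(c, b))), pair(b, cons(c, b))), b)  →  cons(g(cons(pair(c, g(c, c)), pair(cons(c, c), b)), pair(b, cons(c, b))), b)   [R2 at 1.1]
2. cons(g(cons(pair(c, g(c, c)), pair(cons(c, c), b)), pair(b, cons(c, b))), b)  →  cons(g(cons(pair(c, b), pair(cons(c, c), b)), pair(b, cons(c, b))), b)   [R7 at 1.1.1.2]
3. cons(g(cons(pair(c, b), pair(cons(c, c), b)), pair(b, cons(c, b))), b)  →  cons(pair(cons(c, c), b), b)   [R2 at 1]

cons(pair(cons(c, c), b), b)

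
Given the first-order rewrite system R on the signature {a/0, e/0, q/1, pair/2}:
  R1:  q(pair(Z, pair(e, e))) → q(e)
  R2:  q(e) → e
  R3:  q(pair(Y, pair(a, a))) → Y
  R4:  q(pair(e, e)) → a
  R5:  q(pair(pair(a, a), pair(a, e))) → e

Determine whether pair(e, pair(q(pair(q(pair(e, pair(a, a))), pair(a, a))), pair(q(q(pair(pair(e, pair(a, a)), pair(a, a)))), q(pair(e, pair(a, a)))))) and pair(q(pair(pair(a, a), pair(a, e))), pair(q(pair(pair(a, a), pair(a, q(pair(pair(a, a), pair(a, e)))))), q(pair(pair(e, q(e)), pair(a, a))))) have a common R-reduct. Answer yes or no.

yes — NF(t₁) = pair(e, pair(e, pair(e, e))), NF(t₂) = pair(e, pair(e, pair(e, e)))

Reduce t₁ = pair(e, pair(q(pair(q(pair(e, pair(a, a))), pair(a, a))), pair(q(q(pair(pair(e, pair(a, a)), pair(a, a)))), q(pair(e, pair(a, a)))))):
1. pair(e, pair(q(pair(q(pair(e, pair(a, a))), pair(a, a))), pair(q(q(pair(pair(e, pair(a, a)), pair(a, a)))), q(pair(e, pair(a, a))))))  →  pair(e, pair(q(pair(e, pair(a, a))), pair(q(q(pair(pair(e, pair(a, a)), pair(a, a)))), q(pair(e, pair(a, a))))))   [R3 at 2.1]
2. pair(e, pair(q(pair(e, pair(a, a))), pair(q(q(pair(pair(e, pair(a, a)), pair(a, a)))), q(pair(e, pair(a, a))))))  →  pair(e, pair(e, pair(q(q(pair(pair(e, pair(a, a)), pair(a, a)))), q(pair(e, pair(a, a))))))   [R3 at 2.1]
3. pair(e, pair(e, pair(q(q(pair(pair(e, pair(a, a)), pair(a, a)))), q(pair(e, pair(a, a))))))  →  pair(e, pair(e, pair(q(pair(e, pair(a, a))), q(pair(e, pair(a, a))))))   [R3 at 2.2.1.1]
4. pair(e, pair(e, pair(q(pair(e, pair(a, a))), q(pair(e, pair(a, a))))))  →  pair(e, pair(e, pair(e, q(pair(e, pair(a, a))))))   [R3 at 2.2.1]
5. pair(e, pair(e, pair(e, q(pair(e, pair(a, a))))))  →  pair(e, pair(e, pair(e, e)))   [R3 at 2.2.2]

Reduce t₂ = pair(q(pair(pair(a, a), pair(a, e))), pair(q(pair(pair(a, a), pair(a, q(pair(pair(a, a), pair(a, e)))))), q(pair(pair(e, q(e)), pair(a, a))))):
1. pair(q(pair(pair(a, a), pair(a, e))), pair(q(pair(pair(a, a), pair(a, q(pair(pair(a, a), pair(a, e)))))), q(pair(pair(e, q(e)), pair(a, a)))))  →  pair(e, pair(q(pair(pair(a, a), pair(a, q(pair(pair(a, a), pair(a, e)))))), q(pair(pair(e, q(e)), pair(a, a)))))   [R5 at 1]
2. pair(e, pair(q(pair(pair(a, a), pair(a, q(pair(pair(a, a), pair(a, e)))))), q(pair(pair(e, q(e)), pair(a, a)))))  →  pair(e, pair(q(pair(pair(a, a), pair(a, e))), q(pair(pair(e, q(e)), pair(a, a)))))   [R5 at 2.1.1.2.2]
3. pair(e, pair(q(pair(pair(a, a), pair(a, e))), q(pair(pair(e, q(e)), pair(a, a)))))  →  pair(e, pair(e, q(pair(pair(e, q(e)), pair(a, a)))))   [R5 at 2.1]
4. pair(e, pair(e, q(pair(pair(e, q(e)), pair(a, a)))))  →  pair(e, pair(e, pair(e, q(e))))   [R3 at 2.2]
5. pair(e, pair(e, pair(e, q(e))))  →  pair(e, pair(e, pair(e, e)))   [R2 at 2.2.2]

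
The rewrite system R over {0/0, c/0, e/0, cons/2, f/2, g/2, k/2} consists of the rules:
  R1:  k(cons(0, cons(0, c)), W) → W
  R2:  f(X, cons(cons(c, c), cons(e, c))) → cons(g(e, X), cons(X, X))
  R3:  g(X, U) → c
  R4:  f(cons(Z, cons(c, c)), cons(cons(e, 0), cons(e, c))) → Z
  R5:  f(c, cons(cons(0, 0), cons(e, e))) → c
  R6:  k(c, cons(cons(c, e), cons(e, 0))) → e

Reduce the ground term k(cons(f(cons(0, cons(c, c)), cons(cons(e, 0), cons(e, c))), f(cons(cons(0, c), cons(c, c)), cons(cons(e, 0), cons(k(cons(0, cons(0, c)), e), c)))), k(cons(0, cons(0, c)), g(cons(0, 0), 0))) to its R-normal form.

c

1. k(cons(f(cons(0, cons(c, c)), cons(cons(e, 0), cons(e, c))), f(cons(cons(0, c), cons(c, c)), cons(cons(e, 0), cons(k(cons(0, cons(0, c)), e), c)))), k(cons(0, cons(0, c)), g(cons(0, 0), 0)))  →  k(cons(0, f(cons(cons(0, c), cons(c, c)), cons(cons(e, 0), cons(k(cons(0, cons(0, c)), e), c)))), k(cons(0, cons(0, c)), g(cons(0, 0), 0)))   [R4 at 1.1]
2. k(cons(0, f(cons(cons(0, c), cons(c, c)), cons(cons(e, 0), cons(k(cons(0, cons(0, c)), e), c)))), k(cons(0, cons(0, c)), g(cons(0, 0), 0)))  →  k(cons(0, f(cons(cons(0, c), cons(c, c)), cons(cons(e, 0), cons(e, c)))), k(cons(0, cons(0, c)), g(cons(0, 0), 0)))   [R1 at 1.2.2.2.1]
3. k(cons(0, f(cons(cons(0, c), cons(c, c)), cons(cons(e, 0), cons(e, c)))), k(cons(0, cons(0, c)), g(cons(0, 0), 0)))  →  k(cons(0, cons(0, c)), k(cons(0, cons(0, c)), g(cons(0, 0), 0)))   [R4 at 1.2]
4. k(cons(0, cons(0, c)), k(cons(0, cons(0, c)), g(cons(0, 0), 0)))  →  k(cons(0, cons(0, c)), g(cons(0, 0), 0))   [R1 at ε]
5. k(cons(0, cons(0, c)), g(cons(0, 0), 0))  →  g(cons(0, 0), 0)   [R1 at ε]
6. g(cons(0, 0), 0)  →  c   [R3 at ε]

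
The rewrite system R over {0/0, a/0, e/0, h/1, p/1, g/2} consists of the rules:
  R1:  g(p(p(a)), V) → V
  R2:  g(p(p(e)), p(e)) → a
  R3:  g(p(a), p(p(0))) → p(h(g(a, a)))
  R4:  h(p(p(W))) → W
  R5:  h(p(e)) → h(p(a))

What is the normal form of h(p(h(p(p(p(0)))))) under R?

0

1. h(p(h(p(p(p(0))))))  →  h(p(p(0)))   [R4 at 1.1]
2. h(p(p(0)))  →  0   [R4 at ε]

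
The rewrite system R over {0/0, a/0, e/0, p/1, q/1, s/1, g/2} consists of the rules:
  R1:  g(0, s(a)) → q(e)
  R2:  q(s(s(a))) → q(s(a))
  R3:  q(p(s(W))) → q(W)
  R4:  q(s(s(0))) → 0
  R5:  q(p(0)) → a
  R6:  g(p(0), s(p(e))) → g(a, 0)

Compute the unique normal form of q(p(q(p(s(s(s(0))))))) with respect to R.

1. q(p(q(p(s(s(s(0)))))))  →  q(p(q(s(s(0)))))   [R3 at 1.1]
2. q(p(q(s(s(0)))))  →  q(p(0))   [R4 at 1.1]
3. q(p(0))  →  a   [R5 at ε]

a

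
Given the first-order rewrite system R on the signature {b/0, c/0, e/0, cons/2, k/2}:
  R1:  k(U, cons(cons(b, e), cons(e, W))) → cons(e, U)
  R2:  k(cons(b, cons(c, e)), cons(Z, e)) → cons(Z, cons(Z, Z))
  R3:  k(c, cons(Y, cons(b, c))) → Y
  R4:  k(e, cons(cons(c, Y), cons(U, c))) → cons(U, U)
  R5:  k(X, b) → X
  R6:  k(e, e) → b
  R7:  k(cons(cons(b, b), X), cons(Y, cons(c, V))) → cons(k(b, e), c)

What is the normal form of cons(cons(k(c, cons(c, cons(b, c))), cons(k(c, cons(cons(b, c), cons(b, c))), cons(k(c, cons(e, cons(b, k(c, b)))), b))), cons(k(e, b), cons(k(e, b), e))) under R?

1. cons(cons(k(c, cons(c, cons(b, c))), cons(k(c, cons(cons(b, c), cons(b, c))), cons(k(c, cons(e, cons(b, k(c, b)))), b))), cons(k(e, b), cons(k(e, b), e)))  →  cons(cons(c, cons(k(c, cons(cons(b, c), cons(b, c))), cons(k(c, cons(e, cons(b, k(c, b)))), b))), cons(k(e, b), cons(k(e, b), e)))   [R3 at 1.1]
2. cons(cons(c, cons(k(c, cons(cons(b, c), cons(b, c))), cons(k(c, cons(e, cons(b, k(c, b)))), b))), cons(k(e, b), cons(k(e, b), e)))  →  cons(cons(c, cons(cons(b, c), cons(k(c, cons(e, cons(b, k(c, b)))), b))), cons(k(e, b), cons(k(e, b), e)))   [R3 at 1.2.1]
3. cons(cons(c, cons(cons(b, c), cons(k(c, cons(e, cons(b, k(c, b)))), b))), cons(k(e, b), cons(k(e, b), e)))  →  cons(cons(c, cons(cons(b, c), cons(k(c, cons(e, cons(b, c))), b))), cons(k(e, b), cons(k(e, b), e)))   [R5 at 1.2.2.1.2.2.2]
4. cons(cons(c, cons(cons(b, c), cons(k(c, cons(e, cons(b, c))), b))), cons(k(e, b), cons(k(e, b), e)))  →  cons(cons(c, cons(cons(b, c), cons(e, b))), cons(k(e, b), cons(k(e, b), e)))   [R3 at 1.2.2.1]
5. cons(cons(c, cons(cons(b, c), cons(e, b))), cons(k(e, b), cons(k(e, b), e)))  →  cons(cons(c, cons(cons(b, c), cons(e, b))), cons(e, cons(k(e, b), e)))   [R5 at 2.1]
6. cons(cons(c, cons(cons(b, c), cons(e, b))), cons(e, cons(k(e, b), e)))  →  cons(cons(c, cons(cons(b, c), cons(e, b))), cons(e, cons(e, e)))   [R5 at 2.2.1]

cons(cons(c, cons(cons(b, c), cons(e, b))), cons(e, cons(e, e)))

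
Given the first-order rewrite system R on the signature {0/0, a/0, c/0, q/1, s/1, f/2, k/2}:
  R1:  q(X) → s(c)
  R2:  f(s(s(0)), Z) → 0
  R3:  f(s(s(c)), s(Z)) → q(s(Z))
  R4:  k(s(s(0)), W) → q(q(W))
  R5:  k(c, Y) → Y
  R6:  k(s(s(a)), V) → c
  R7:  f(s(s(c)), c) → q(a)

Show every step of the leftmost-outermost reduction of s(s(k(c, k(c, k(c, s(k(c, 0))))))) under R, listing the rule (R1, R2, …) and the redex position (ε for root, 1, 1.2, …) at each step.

s(s(s(0)))

1. s(s(k(c, k(c, k(c, s(k(c, 0)))))))  →  s(s(k(c, k(c, s(k(c, 0))))))   [R5 at 1.1]
2. s(s(k(c, k(c, s(k(c, 0))))))  →  s(s(k(c, s(k(c, 0)))))   [R5 at 1.1]
3. s(s(k(c, s(k(c, 0)))))  →  s(s(s(k(c, 0))))   [R5 at 1.1]
4. s(s(s(k(c, 0))))  →  s(s(s(0)))   [R5 at 1.1.1]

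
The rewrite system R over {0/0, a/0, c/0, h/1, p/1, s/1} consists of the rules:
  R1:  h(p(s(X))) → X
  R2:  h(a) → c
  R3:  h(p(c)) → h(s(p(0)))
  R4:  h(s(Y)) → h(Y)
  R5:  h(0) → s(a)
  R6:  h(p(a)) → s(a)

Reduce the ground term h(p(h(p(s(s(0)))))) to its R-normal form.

1. h(p(h(p(s(s(0))))))  →  h(p(s(0)))   [R1 at 1.1]
2. h(p(s(0)))  →  0   [R1 at ε]

0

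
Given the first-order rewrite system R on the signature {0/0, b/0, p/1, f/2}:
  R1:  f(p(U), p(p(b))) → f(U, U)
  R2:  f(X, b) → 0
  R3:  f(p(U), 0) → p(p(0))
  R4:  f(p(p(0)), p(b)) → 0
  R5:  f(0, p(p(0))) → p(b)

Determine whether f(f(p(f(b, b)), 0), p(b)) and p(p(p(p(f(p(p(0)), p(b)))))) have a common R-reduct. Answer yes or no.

Reduce t₁ = f(f(p(f(b, b)), 0), p(b)):
1. f(f(p(f(b, b)), 0), p(b))  →  f(p(p(0)), p(b))   [R3 at 1]
2. f(p(p(0)), p(b))  →  0   [R4 at ε]

Reduce t₂ = p(p(p(p(f(p(p(0)), p(b)))))):
1. p(p(p(p(f(p(p(0)), p(b))))))  →  p(p(p(p(0))))   [R4 at 1.1.1.1]

no — NF(t₁) = 0, NF(t₂) = p(p(p(p(0))))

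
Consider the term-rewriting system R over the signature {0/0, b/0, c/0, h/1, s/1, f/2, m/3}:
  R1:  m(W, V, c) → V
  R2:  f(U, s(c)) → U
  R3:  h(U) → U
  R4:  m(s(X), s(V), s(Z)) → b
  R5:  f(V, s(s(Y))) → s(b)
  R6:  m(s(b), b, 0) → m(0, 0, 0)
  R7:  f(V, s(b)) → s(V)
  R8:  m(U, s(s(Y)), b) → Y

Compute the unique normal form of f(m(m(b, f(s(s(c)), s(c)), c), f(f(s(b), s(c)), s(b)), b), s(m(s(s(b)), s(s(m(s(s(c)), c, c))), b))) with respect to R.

b

1. f(m(m(b, f(s(s(c)), s(c)), c), f(f(s(b), s(c)), s(b)), b), s(m(s(s(b)), s(s(m(s(s(c)), c, c))), b)))  →  f(m(f(s(s(c)), s(c)), f(f(s(b), s(c)), s(b)), b), s(m(s(s(b)), s(s(m(s(s(c)), c, c))), b)))   [R1 at 1.1]
2. f(m(f(s(s(c)), s(c)), f(f(s(b), s(c)), s(b)), b), s(m(s(s(b)), s(s(m(s(s(c)), c, c))), b)))  →  f(m(s(s(c)), f(f(s(b), s(c)), s(b)), b), s(m(s(s(b)), s(s(m(s(s(c)), c, c))), b)))   [R2 at 1.1]
3. f(m(s(s(c)), f(f(s(b), s(c)), s(b)), b), s(m(s(s(b)), s(s(m(s(s(c)), c, c))), b)))  →  f(m(s(s(c)), s(f(s(b), s(c))), b), s(m(s(s(b)), s(s(m(s(s(c)), c, c))), b)))   [R7 at 1.2]
4. f(m(s(s(c)), s(f(s(b), s(c))), b), s(m(s(s(b)), s(s(m(s(s(c)), c, c))), b)))  →  f(m(s(s(c)), s(s(b)), b), s(m(s(s(b)), s(s(m(s(s(c)), c, c))), b)))   [R2 at 1.2.1]
5. f(m(s(s(c)), s(s(b)), b), s(m(s(s(b)), s(s(m(s(s(c)), c, c))), b)))  →  f(b, s(m(s(s(b)), s(s(m(s(s(c)), c, c))), b)))   [R8 at 1]
6. f(b, s(m(s(s(b)), s(s(m(s(s(c)), c, c))), b)))  →  f(b, s(m(s(s(c)), c, c)))   [R8 at 2.1]
7. f(b, s(m(s(s(c)), c, c)))  →  f(b, s(c))   [R1 at 2.1]
8. f(b, s(c))  →  b   [R2 at ε]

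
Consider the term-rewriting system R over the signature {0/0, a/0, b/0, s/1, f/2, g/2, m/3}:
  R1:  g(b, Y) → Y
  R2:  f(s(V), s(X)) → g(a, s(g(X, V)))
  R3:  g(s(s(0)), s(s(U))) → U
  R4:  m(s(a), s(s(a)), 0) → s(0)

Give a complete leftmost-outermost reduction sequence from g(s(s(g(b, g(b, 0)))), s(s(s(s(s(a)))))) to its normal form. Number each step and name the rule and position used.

s(s(s(a)))

1. g(s(s(g(b, g(b, 0)))), s(s(s(s(s(a))))))  →  g(s(s(g(b, 0))), s(s(s(s(s(a))))))   [R1 at 1.1.1]
2. g(s(s(g(b, 0))), s(s(s(s(s(a))))))  →  g(s(s(0)), s(s(s(s(s(a))))))   [R1 at 1.1.1]
3. g(s(s(0)), s(s(s(s(s(a))))))  →  s(s(s(a)))   [R3 at ε]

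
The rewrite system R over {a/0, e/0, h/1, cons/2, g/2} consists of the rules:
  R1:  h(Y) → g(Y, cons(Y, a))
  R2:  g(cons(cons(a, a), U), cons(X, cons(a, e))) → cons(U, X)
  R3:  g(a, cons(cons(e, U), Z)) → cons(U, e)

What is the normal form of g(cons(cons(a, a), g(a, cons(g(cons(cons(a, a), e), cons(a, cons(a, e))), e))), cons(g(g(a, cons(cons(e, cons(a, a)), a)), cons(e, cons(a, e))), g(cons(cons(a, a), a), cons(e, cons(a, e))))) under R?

cons(cons(a, e), cons(e, e))

1. g(cons(cons(a, a), g(a, cons(g(cons(cons(a, a), e), cons(a, cons(a, e))), e))), cons(g(g(a, cons(cons(e, cons(a, a)), a)), cons(e, cons(a, e))), g(cons(cons(a, a), a), cons(e, cons(a, e)))))  →  g(cons(cons(a, a), g(a, cons(cons(e, a), e))), cons(g(g(a, cons(cons(e, cons(a, a)), a)), cons(e, cons(a, e))), g(cons(cons(a, a), a), cons(e, cons(a, e)))))   [R2 at 1.2.2.1]
2. g(cons(cons(a, a), g(a, cons(cons(e, a), e))), cons(g(g(a, cons(cons(e, cons(a, a)), a)), cons(e, cons(a, e))), g(cons(cons(a, a), a), cons(e, cons(a, e)))))  →  g(cons(cons(a, a), cons(a, e)), cons(g(g(a, cons(cons(e, cons(a, a)), a)), cons(e, cons(a, e))), g(cons(cons(a, a), a), cons(e, cons(a, e)))))   [R3 at 1.2]
3. g(cons(cons(a, a), cons(a, e)), cons(g(g(a, cons(cons(e, cons(a, a)), a)), cons(e, cons(a, e))), g(cons(cons(a, a), a), cons(e, cons(a, e)))))  →  g(cons(cons(a, a), cons(a, e)), cons(g(cons(cons(a, a), e), cons(e, cons(a, e))), g(cons(cons(a, a), a), cons(e, cons(a, e)))))   [R3 at 2.1.1]
4. g(cons(cons(a, a), cons(a, e)), cons(g(cons(cons(a, a), e), cons(e, cons(a, e))), g(cons(cons(a, a), a), cons(e, cons(a, e)))))  →  g(cons(cons(a, a), cons(a, e)), cons(cons(e, e), g(cons(cons(a, a), a), cons(e, cons(a, e)))))   [R2 at 2.1]
5. g(cons(cons(a, a), cons(a, e)), cons(cons(e, e), g(cons(cons(a, a), a), cons(e, cons(a, e)))))  →  g(cons(cons(a, a), cons(a, e)), cons(cons(e, e), cons(a, e)))   [R2 at 2.2]
6. g(cons(cons(a, a), cons(a, e)), cons(cons(e, e), cons(a, e)))  →  cons(cons(a, e), cons(e, e))   [R2 at ε]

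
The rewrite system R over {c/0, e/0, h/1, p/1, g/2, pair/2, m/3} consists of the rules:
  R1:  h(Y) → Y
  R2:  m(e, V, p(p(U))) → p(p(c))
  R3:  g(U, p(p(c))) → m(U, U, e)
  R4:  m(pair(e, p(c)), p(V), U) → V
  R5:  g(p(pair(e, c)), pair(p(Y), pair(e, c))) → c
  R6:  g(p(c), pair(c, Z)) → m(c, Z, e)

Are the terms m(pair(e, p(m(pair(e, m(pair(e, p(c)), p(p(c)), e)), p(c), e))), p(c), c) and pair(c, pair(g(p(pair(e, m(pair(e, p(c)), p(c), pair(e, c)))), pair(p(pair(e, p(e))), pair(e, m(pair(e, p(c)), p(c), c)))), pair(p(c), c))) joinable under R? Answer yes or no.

no — NF(t₁) = c, NF(t₂) = pair(c, pair(c, pair(p(c), c)))

Reduce t₁ = m(pair(e, p(m(pair(e, m(pair(e, p(c)), p(p(c)), e)), p(c), e))), p(c), c):
1. m(pair(e, p(m(pair(e, m(pair(e, p(c)), p(p(c)), e)), p(c), e))), p(c), c)  →  m(pair(e, p(m(pair(e, p(c)), p(c), e))), p(c), c)   [R4 at 1.2.1.1.2]
2. m(pair(e, p(m(pair(e, p(c)), p(c), e))), p(c), c)  →  m(pair(e, p(c)), p(c), c)   [R4 at 1.2.1]
3. m(pair(e, p(c)), p(c), c)  →  c   [R4 at ε]

Reduce t₂ = pair(c, pair(g(p(pair(e, m(pair(e, p(c)), p(c), pair(e, c)))), pair(p(pair(e, p(e))), pair(e, m(pair(e, p(c)), p(c), c)))), pair(p(c), c))):
1. pair(c, pair(g(p(pair(e, m(pair(e, p(c)), p(c), pair(e, c)))), pair(p(pair(e, p(e))), pair(e, m(pair(e, p(c)), p(c), c)))), pair(p(c), c)))  →  pair(c, pair(g(p(pair(e, c)), pair(p(pair(e, p(e))), pair(e, m(pair(e, p(c)), p(c), c)))), pair(p(c), c)))   [R4 at 2.1.1.1.2]
2. pair(c, pair(g(p(pair(e, c)), pair(p(pair(e, p(e))), pair(e, m(pair(e, p(c)), p(c), c)))), pair(p(c), c)))  →  pair(c, pair(g(p(pair(e, c)), pair(p(pair(e, p(e))), pair(e, c))), pair(p(c), c)))   [R4 at 2.1.2.2.2]
3. pair(c, pair(g(p(pair(e, c)), pair(p(pair(e, p(e))), pair(e, c))), pair(p(c), c)))  →  pair(c, pair(c, pair(p(c), c)))   [R5 at 2.1]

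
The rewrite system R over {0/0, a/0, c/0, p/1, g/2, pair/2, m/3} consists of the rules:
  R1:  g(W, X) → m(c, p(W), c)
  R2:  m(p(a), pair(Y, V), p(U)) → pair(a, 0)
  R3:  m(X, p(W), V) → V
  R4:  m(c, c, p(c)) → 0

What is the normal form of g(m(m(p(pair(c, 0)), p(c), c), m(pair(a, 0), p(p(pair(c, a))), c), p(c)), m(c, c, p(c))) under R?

1. g(m(m(p(pair(c, 0)), p(c), c), m(pair(a, 0), p(p(pair(c, a))), c), p(c)), m(c, c, p(c)))  →  m(c, p(m(m(p(pair(c, 0)), p(c), c), m(pair(a, 0), p(p(pair(c, a))), c), p(c))), c)   [R1 at ε]
2. m(c, p(m(m(p(pair(c, 0)), p(c), c), m(pair(a, 0), p(p(pair(c, a))), c), p(c))), c)  →  c   [R3 at ε]

c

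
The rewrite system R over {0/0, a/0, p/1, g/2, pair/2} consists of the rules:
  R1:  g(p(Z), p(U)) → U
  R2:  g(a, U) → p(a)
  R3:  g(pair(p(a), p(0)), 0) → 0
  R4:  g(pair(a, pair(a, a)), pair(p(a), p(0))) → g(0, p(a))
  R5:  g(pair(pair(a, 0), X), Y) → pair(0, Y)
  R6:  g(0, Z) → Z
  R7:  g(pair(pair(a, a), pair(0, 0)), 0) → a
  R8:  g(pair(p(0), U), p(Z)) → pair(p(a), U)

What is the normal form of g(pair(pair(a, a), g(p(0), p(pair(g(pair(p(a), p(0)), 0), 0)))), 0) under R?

a

1. g(pair(pair(a, a), g(p(0), p(pair(g(pair(p(a), p(0)), 0), 0)))), 0)  →  g(pair(pair(a, a), pair(g(pair(p(a), p(0)), 0), 0)), 0)   [R1 at 1.2]
2. g(pair(pair(a, a), pair(g(pair(p(a), p(0)), 0), 0)), 0)  →  g(pair(pair(a, a), pair(0, 0)), 0)   [R3 at 1.2.1]
3. g(pair(pair(a, a), pair(0, 0)), 0)  →  a   [R7 at ε]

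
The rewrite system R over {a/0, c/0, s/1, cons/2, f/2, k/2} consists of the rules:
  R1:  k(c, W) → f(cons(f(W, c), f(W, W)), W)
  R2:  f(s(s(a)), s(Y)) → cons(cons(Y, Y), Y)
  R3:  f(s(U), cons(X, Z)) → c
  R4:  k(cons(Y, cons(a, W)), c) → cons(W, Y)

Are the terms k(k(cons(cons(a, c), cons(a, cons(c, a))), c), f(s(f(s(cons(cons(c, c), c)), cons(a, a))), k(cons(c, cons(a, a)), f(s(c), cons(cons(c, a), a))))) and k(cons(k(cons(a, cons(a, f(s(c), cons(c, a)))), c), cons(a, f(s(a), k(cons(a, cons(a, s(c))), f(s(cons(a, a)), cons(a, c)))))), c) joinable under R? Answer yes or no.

Reduce t₁ = k(k(cons(cons(a, c), cons(a, cons(c, a))), c), f(s(f(s(cons(cons(c, c), c)), cons(a, a))), k(cons(c, cons(a, a)), f(s(c), cons(cons(c, a), a))))):
1. k(k(cons(cons(a, c), cons(a, cons(c, a))), c), f(s(f(s(cons(cons(c, c), c)), cons(a, a))), k(cons(c, cons(a, a)), f(s(c), cons(cons(c, a), a)))))  →  k(cons(cons(c, a), cons(a, c)), f(s(f(s(cons(cons(c, c), c)), cons(a, a))), k(cons(c, cons(a, a)), f(s(c), cons(cons(c, a), a)))))   [R4 at 1]
2. k(cons(cons(c, a), cons(a, c)), f(s(f(s(cons(cons(c, c), c)), cons(a, a))), k(cons(c, cons(a, a)), f(s(c), cons(cons(c, a), a)))))  →  k(cons(cons(c, a), cons(a, c)), f(s(c), k(cons(c, cons(a, a)), f(s(c), cons(cons(c, a), a)))))   [R3 at 2.1.1]
3. k(cons(cons(c, a), cons(a, c)), f(s(c), k(cons(c, cons(a, a)), f(s(c), cons(cons(c, a), a)))))  →  k(cons(cons(c, a), cons(a, c)), f(s(c), k(cons(c, cons(a, a)), c)))   [R3 at 2.2.2]
4. k(cons(cons(c, a), cons(a, c)), f(s(c), k(cons(c, cons(a, a)), c)))  →  k(cons(cons(c, a), cons(a, c)), f(s(c), cons(a, c)))   [R4 at 2.2]
5. k(cons(cons(c, a), cons(a, c)), f(s(c), cons(a, c)))  →  k(cons(cons(c, a), cons(a, c)), c)   [R3 at 2]
6. k(cons(cons(c, a), cons(a, c)), c)  →  cons(c, cons(c, a))   [R4 at ε]

Reduce t₂ = k(cons(k(cons(a, cons(a, f(s(c), cons(c, a)))), c), cons(a, f(s(a), k(cons(a, cons(a, s(c))), f(s(cons(a, a)), cons(a, c)))))), c):
1. k(cons(k(cons(a, cons(a, f(s(c), cons(c, a)))), c), cons(a, f(s(a), k(cons(a, cons(a, s(c))), f(s(cons(a, a)), cons(a, c)))))), c)  →  cons(f(s(a), k(cons(a, cons(a, s(c))), f(s(cons(a, a)), cons(a, c)))), k(cons(a, cons(a, f(s(c), cons(c, a)))), c))   [R4 at ε]
2. cons(f(s(a), k(cons(a, cons(a, s(c))), f(s(cons(a, a)), cons(a, c)))), k(cons(a, cons(a, f(s(c), cons(c, a)))), c))  →  cons(f(s(a), k(cons(a, cons(a, s(c))), c)), k(cons(a, cons(a, f(s(c), cons(c, a)))), c))   [R3 at 1.2.2]
3. cons(f(s(a), k(cons(a, cons(a, s(c))), c)), k(cons(a, cons(a, f(s(c), cons(c, a)))), c))  →  cons(f(s(a), cons(s(c), a)), k(cons(a, cons(a, f(s(c), cons(c, a)))), c))   [R4 at 1.2]
4. cons(f(s(a), cons(s(c), a)), k(cons(a, cons(a, f(s(c), cons(c, a)))), c))  →  cons(c, k(cons(a, cons(a, f(s(c), cons(c, a)))), c))   [R3 at 1]
5. cons(c, k(cons(a, cons(a, f(s(c), cons(c, a)))), c))  →  cons(c, cons(f(s(c), cons(c, a)), a))   [R4 at 2]
6. cons(c, cons(f(s(c), cons(c, a)), a))  →  cons(c, cons(c, a))   [R3 at 2.1]

yes — NF(t₁) = cons(c, cons(c, a)), NF(t₂) = cons(c, cons(c, a))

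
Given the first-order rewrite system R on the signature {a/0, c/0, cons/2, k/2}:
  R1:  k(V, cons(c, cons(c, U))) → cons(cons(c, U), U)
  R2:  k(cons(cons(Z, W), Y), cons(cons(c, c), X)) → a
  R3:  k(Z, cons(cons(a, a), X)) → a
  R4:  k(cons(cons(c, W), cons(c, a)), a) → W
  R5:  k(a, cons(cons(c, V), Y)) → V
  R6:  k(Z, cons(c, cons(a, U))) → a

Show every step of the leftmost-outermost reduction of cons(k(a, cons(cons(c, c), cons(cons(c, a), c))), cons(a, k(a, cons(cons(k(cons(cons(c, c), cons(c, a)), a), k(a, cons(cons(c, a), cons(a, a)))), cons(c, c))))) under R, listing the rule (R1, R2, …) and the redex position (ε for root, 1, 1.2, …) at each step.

1. cons(k(a, cons(cons(c, c), cons(cons(c, a), c))), cons(a, k(a, cons(cons(k(cons(cons(c, c), cons(c, a)), a), k(a, cons(cons(c, a), cons(a, a)))), cons(c, c)))))  →  cons(c, cons(a, k(a, cons(cons(k(cons(cons(c, c), cons(c, a)), a), k(a, cons(cons(c, a), cons(a, a)))), cons(c, c)))))   [R5 at 1]
2. cons(c, cons(a, k(a, cons(cons(k(cons(cons(c, c), cons(c, a)), a), k(a, cons(cons(c, a), cons(a, a)))), cons(c, c)))))  →  cons(c, cons(a, k(a, cons(cons(c, k(a, cons(cons(c, a), cons(a, a)))), cons(c, c)))))   [R4 at 2.2.2.1.1]
3. cons(c, cons(a, k(a, cons(cons(c, k(a, cons(cons(c, a), cons(a, a)))), cons(c, c)))))  →  cons(c, cons(a, k(a, cons(cons(c, a), cons(a, a)))))   [R5 at 2.2]
4. cons(c, cons(a, k(a, cons(cons(c, a), cons(a, a)))))  →  cons(c, cons(a, a))   [R5 at 2.2]

cons(c, cons(a, a))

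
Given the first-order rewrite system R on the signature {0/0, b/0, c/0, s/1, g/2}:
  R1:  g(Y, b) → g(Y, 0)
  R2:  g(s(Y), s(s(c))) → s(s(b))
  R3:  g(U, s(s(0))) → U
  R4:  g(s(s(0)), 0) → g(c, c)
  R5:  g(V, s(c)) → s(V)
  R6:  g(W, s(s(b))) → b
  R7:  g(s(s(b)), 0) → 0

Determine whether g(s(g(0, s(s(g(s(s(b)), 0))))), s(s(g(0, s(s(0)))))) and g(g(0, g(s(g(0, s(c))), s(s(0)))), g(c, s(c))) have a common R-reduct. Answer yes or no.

Reduce t₁ = g(s(g(0, s(s(g(s(s(b)), 0))))), s(s(g(0, s(s(0)))))):
1. g(s(g(0, s(s(g(s(s(b)), 0))))), s(s(g(0, s(s(0))))))  →  g(s(g(0, s(s(0)))), s(s(g(0, s(s(0))))))   [R7 at 1.1.2.1.1]
2. g(s(g(0, s(s(0)))), s(s(g(0, s(s(0))))))  →  g(s(0), s(s(g(0, s(s(0))))))   [R3 at 1.1]
3. g(s(0), s(s(g(0, s(s(0))))))  →  g(s(0), s(s(0)))   [R3 at 2.1.1]
4. g(s(0), s(s(0)))  →  s(0)   [R3 at ε]

Reduce t₂ = g(g(0, g(s(g(0, s(c))), s(s(0)))), g(c, s(c))):
1. g(g(0, g(s(g(0, s(c))), s(s(0)))), g(c, s(c)))  →  g(g(0, s(g(0, s(c)))), g(c, s(c)))   [R3 at 1.2]
2. g(g(0, s(g(0, s(c)))), g(c, s(c)))  →  g(g(0, s(s(0))), g(c, s(c)))   [R5 at 1.2.1]
3. g(g(0, s(s(0))), g(c, s(c)))  →  g(0, g(c, s(c)))   [R3 at 1]
4. g(0, g(c, s(c)))  →  g(0, s(c))   [R5 at 2]
5. g(0, s(c))  →  s(0)   [R5 at ε]

yes — NF(t₁) = s(0), NF(t₂) = s(0)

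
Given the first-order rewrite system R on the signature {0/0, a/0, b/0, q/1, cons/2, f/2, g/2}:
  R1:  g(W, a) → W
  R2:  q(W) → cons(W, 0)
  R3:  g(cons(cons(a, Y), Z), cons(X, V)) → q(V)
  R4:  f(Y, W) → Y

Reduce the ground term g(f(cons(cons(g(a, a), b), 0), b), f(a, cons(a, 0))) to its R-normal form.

cons(cons(a, b), 0)

1. g(f(cons(cons(g(a, a), b), 0), b), f(a, cons(a, 0)))  →  g(cons(cons(g(a, a), b), 0), f(a, cons(a, 0)))   [R4 at 1]
2. g(cons(cons(g(a, a), b), 0), f(a, cons(a, 0)))  →  g(cons(cons(a, b), 0), f(a, cons(a, 0)))   [R1 at 1.1.1]
3. g(cons(cons(a, b), 0), f(a, cons(a, 0)))  →  g(cons(cons(a, b), 0), a)   [R4 at 2]
4. g(cons(cons(a, b), 0), a)  →  cons(cons(a, b), 0)   [R1 at ε]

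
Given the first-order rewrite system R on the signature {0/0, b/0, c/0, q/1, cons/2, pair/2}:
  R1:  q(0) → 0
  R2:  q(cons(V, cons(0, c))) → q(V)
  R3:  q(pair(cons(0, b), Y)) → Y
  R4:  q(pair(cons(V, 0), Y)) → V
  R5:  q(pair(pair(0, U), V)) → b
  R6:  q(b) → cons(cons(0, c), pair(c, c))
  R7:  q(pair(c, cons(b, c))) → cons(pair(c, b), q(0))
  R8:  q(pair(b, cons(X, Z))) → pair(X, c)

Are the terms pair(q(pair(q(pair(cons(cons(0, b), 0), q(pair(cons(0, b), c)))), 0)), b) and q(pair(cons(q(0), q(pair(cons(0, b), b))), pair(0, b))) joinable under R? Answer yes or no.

yes — NF(t₁) = pair(0, b), NF(t₂) = pair(0, b)

Reduce t₁ = pair(q(pair(q(pair(cons(cons(0, b), 0), q(pair(cons(0, b), c)))), 0)), b):
1. pair(q(pair(q(pair(cons(cons(0, b), 0), q(pair(cons(0, b), c)))), 0)), b)  →  pair(q(pair(cons(0, b), 0)), b)   [R4 at 1.1.1]
2. pair(q(pair(cons(0, b), 0)), b)  →  pair(0, b)   [R3 at 1]

Reduce t₂ = q(pair(cons(q(0), q(pair(cons(0, b), b))), pair(0, b))):
1. q(pair(cons(q(0), q(pair(cons(0, b), b))), pair(0, b)))  →  q(pair(cons(0, q(pair(cons(0, b), b))), pair(0, b)))   [R1 at 1.1.1]
2. q(pair(cons(0, q(pair(cons(0, b), b))), pair(0, b)))  →  q(pair(cons(0, b), pair(0, b)))   [R3 at 1.1.2]
3. q(pair(cons(0, b), pair(0, b)))  →  pair(0, b)   [R3 at ε]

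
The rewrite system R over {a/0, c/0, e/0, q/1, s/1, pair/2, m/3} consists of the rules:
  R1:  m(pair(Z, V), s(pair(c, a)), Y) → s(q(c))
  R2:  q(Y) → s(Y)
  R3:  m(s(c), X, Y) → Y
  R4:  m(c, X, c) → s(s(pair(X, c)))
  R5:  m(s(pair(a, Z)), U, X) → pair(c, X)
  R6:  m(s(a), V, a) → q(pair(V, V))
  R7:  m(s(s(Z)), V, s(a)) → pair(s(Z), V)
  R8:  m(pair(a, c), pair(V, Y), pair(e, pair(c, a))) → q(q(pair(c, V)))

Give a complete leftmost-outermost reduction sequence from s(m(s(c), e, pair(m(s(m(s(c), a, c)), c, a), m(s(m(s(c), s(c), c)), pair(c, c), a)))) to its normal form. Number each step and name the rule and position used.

s(pair(a, a))

1. s(m(s(c), e, pair(m(s(m(s(c), a, c)), c, a), m(s(m(s(c), s(c), c)), pair(c, c), a))))  →  s(pair(m(s(m(s(c), a, c)), c, a), m(s(m(s(c), s(c), c)), pair(c, c), a)))   [R3 at 1]
2. s(pair(m(s(m(s(c), a, c)), c, a), m(s(m(s(c), s(c), c)), pair(c, c), a)))  →  s(pair(m(s(c), c, a), m(s(m(s(c), s(c), c)), pair(c, c), a)))   [R3 at 1.1.1.1]
3. s(pair(m(s(c), c, a), m(s(m(s(c), s(c), c)), pair(c, c), a)))  →  s(pair(a, m(s(m(s(c), s(c), c)), pair(c, c), a)))   [R3 at 1.1]
4. s(pair(a, m(s(m(s(c), s(c), c)), pair(c, c), a)))  →  s(pair(a, m(s(c), pair(c, c), a)))   [R3 at 1.2.1.1]
5. s(pair(a, m(s(c), pair(c, c), a)))  →  s(pair(a, a))   [R3 at 1.2]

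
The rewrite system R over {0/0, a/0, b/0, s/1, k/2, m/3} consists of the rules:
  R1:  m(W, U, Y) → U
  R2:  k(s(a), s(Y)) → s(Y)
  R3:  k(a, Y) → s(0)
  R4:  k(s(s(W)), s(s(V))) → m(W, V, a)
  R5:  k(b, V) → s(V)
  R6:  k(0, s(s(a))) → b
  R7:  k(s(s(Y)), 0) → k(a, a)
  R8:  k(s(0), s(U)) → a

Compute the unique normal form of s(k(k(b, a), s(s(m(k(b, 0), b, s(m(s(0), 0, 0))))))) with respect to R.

1. s(k(k(b, a), s(s(m(k(b, 0), b, s(m(s(0), 0, 0)))))))  →  s(k(s(a), s(s(m(k(b, 0), b, s(m(s(0), 0, 0)))))))   [R5 at 1.1]
2. s(k(s(a), s(s(m(k(b, 0), b, s(m(s(0), 0, 0)))))))  →  s(s(s(m(k(b, 0), b, s(m(s(0), 0, 0))))))   [R2 at 1]
3. s(s(s(m(k(b, 0), b, s(m(s(0), 0, 0))))))  →  s(s(s(b)))   [R1 at 1.1.1]

s(s(s(b)))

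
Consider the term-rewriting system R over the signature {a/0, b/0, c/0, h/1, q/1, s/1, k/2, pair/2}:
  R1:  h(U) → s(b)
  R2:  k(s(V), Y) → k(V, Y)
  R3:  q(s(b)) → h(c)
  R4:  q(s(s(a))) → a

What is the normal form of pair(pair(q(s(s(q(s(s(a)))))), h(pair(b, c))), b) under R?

1. pair(pair(q(s(s(q(s(s(a)))))), h(pair(b, c))), b)  →  pair(pair(q(s(s(a))), h(pair(b, c))), b)   [R4 at 1.1.1.1.1]
2. pair(pair(q(s(s(a))), h(pair(b, c))), b)  →  pair(pair(a, h(pair(b, c))), b)   [R4 at 1.1]
3. pair(pair(a, h(pair(b, c))), b)  →  pair(pair(a, s(b)), b)   [R1 at 1.2]

pair(pair(a, s(b)), b)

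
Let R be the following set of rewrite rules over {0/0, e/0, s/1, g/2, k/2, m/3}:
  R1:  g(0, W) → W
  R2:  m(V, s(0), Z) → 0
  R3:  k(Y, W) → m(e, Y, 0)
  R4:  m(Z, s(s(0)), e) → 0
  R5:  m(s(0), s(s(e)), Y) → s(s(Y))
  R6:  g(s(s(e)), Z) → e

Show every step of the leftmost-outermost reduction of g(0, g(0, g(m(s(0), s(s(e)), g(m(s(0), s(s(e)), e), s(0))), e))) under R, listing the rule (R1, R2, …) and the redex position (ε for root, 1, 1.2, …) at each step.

e

1. g(0, g(0, g(m(s(0), s(s(e)), g(m(s(0), s(s(e)), e), s(0))), e)))  →  g(0, g(m(s(0), s(s(e)), g(m(s(0), s(s(e)), e), s(0))), e))   [R1 at ε]
2. g(0, g(m(s(0), s(s(e)), g(m(s(0), s(s(e)), e), s(0))), e))  →  g(m(s(0), s(s(e)), g(m(s(0), s(s(e)), e), s(0))), e)   [R1 at ε]
3. g(m(s(0), s(s(e)), g(m(s(0), s(s(e)), e), s(0))), e)  →  g(s(s(g(m(s(0), s(s(e)), e), s(0)))), e)   [R5 at 1]
4. g(s(s(g(m(s(0), s(s(e)), e), s(0)))), e)  →  g(s(s(g(s(s(e)), s(0)))), e)   [R5 at 1.1.1.1]
5. g(s(s(g(s(s(e)), s(0)))), e)  →  g(s(s(e)), e)   [R6 at 1.1.1]
6. g(s(s(e)), e)  →  e   [R6 at ε]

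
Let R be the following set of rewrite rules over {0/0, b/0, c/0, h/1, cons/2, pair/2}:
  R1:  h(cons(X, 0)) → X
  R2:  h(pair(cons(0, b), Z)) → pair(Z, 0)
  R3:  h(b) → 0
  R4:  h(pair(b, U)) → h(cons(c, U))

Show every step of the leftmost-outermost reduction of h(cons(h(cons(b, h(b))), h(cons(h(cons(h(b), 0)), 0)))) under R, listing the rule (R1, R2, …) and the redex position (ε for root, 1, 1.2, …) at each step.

b

1. h(cons(h(cons(b, h(b))), h(cons(h(cons(h(b), 0)), 0))))  →  h(cons(h(cons(b, 0)), h(cons(h(cons(h(b), 0)), 0))))   [R3 at 1.1.1.2]
2. h(cons(h(cons(b, 0)), h(cons(h(cons(h(b), 0)), 0))))  →  h(cons(b, h(cons(h(cons(h(b), 0)), 0))))   [R1 at 1.1]
3. h(cons(b, h(cons(h(cons(h(b), 0)), 0))))  →  h(cons(b, h(cons(h(b), 0))))   [R1 at 1.2]
4. h(cons(b, h(cons(h(b), 0))))  →  h(cons(b, h(b)))   [R1 at 1.2]
5. h(cons(b, h(b)))  →  h(cons(b, 0))   [R3 at 1.2]
6. h(cons(b, 0))  →  b   [R1 at ε]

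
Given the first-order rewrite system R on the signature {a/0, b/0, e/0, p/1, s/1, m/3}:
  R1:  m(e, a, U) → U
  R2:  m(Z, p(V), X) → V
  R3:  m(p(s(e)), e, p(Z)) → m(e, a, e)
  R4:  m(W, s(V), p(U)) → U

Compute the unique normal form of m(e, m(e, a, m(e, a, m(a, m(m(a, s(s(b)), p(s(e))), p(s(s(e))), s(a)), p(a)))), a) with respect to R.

1. m(e, m(e, a, m(e, a, m(a, m(m(a, s(s(b)), p(s(e))), p(s(s(e))), s(a)), p(a)))), a)  →  m(e, m(e, a, m(a, m(m(a, s(s(b)), p(s(e))), p(s(s(e))), s(a)), p(a))), a)   [R1 at 2]
2. m(e, m(e, a, m(a, m(m(a, s(s(b)), p(s(e))), p(s(s(e))), s(a)), p(a))), a)  →  m(e, m(a, m(m(a, s(s(b)), p(s(e))), p(s(s(e))), s(a)), p(a)), a)   [R1 at 2]
3. m(e, m(a, m(m(a, s(s(b)), p(s(e))), p(s(s(e))), s(a)), p(a)), a)  →  m(e, m(a, s(s(e)), p(a)), a)   [R2 at 2.2]
4. m(e, m(a, s(s(e)), p(a)), a)  →  m(e, a, a)   [R4 at 2]
5. m(e, a, a)  →  a   [R1 at ε]

a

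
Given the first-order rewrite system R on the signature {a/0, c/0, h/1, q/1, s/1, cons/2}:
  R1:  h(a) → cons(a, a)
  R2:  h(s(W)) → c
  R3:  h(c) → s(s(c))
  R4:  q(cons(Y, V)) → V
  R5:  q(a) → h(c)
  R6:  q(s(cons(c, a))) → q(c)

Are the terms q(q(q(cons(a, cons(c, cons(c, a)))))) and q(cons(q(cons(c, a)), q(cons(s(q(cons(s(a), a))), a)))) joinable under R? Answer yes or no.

Reduce t₁ = q(q(q(cons(a, cons(c, cons(c, a)))))):
1. q(q(q(cons(a, cons(c, cons(c, a))))))  →  q(q(cons(c, cons(c, a))))   [R4 at 1.1]
2. q(q(cons(c, cons(c, a))))  →  q(cons(c, a))   [R4 at 1]
3. q(cons(c, a))  →  a   [R4 at ε]

Reduce t₂ = q(cons(q(cons(c, a)), q(cons(s(q(cons(s(a), a))), a)))):
1. q(cons(q(cons(c, a)), q(cons(s(q(cons(s(a), a))), a))))  →  q(cons(s(q(cons(s(a), a))), a))   [R4 at ε]
2. q(cons(s(q(cons(s(a), a))), a))  →  a   [R4 at ε]

yes — NF(t₁) = a, NF(t₂) = a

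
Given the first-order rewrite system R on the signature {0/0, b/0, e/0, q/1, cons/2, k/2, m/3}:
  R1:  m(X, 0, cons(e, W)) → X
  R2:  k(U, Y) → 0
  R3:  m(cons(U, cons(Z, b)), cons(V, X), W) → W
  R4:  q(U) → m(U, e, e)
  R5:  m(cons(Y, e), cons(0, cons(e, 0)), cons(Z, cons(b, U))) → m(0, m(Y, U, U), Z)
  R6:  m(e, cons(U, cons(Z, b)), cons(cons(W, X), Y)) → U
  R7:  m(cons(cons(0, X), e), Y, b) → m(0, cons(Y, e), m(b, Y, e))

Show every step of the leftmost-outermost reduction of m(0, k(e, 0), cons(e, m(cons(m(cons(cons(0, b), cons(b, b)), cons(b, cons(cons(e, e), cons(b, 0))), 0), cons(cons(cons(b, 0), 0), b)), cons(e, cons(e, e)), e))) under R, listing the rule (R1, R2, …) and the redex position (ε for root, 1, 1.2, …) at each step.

0

1. m(0, k(e, 0), cons(e, m(cons(m(cons(cons(0, b), cons(b, b)), cons(b, cons(cons(e, e), cons(b, 0))), 0), cons(cons(cons(b, 0), 0), b)), cons(e, cons(e, e)), e)))  →  m(0, 0, cons(e, m(cons(m(cons(cons(0, b), cons(b, b)), cons(b, cons(cons(e, e), cons(b, 0))), 0), cons(cons(cons(b, 0), 0), b)), cons(e, cons(e, e)), e)))   [R2 at 2]
2. m(0, 0, cons(e, m(cons(m(cons(cons(0, b), cons(b, b)), cons(b, cons(cons(e, e), cons(b, 0))), 0), cons(cons(cons(b, 0), 0), b)), cons(e, cons(e, e)), e)))  →  0   [R1 at ε]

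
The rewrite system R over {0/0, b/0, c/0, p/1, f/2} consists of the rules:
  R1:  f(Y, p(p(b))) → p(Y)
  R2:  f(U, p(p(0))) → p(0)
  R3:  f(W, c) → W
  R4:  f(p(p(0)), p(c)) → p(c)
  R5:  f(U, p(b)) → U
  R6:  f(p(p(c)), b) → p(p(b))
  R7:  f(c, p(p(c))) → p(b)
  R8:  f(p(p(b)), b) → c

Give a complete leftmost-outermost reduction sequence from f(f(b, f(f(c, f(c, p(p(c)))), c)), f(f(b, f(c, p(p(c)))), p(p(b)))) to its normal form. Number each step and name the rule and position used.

b

1. f(f(b, f(f(c, f(c, p(p(c)))), c)), f(f(b, f(c, p(p(c)))), p(p(b))))  →  f(f(b, f(c, f(c, p(p(c))))), f(f(b, f(c, p(p(c)))), p(p(b))))   [R3 at 1.2]
2. f(f(b, f(c, f(c, p(p(c))))), f(f(b, f(c, p(p(c)))), p(p(b))))  →  f(f(b, f(c, p(b))), f(f(b, f(c, p(p(c)))), p(p(b))))   [R7 at 1.2.2]
3. f(f(b, f(c, p(b))), f(f(b, f(c, p(p(c)))), p(p(b))))  →  f(f(b, c), f(f(b, f(c, p(p(c)))), p(p(b))))   [R5 at 1.2]
4. f(f(b, c), f(f(b, f(c, p(p(c)))), p(p(b))))  →  f(b, f(f(b, f(c, p(p(c)))), p(p(b))))   [R3 at 1]
5. f(b, f(f(b, f(c, p(p(c)))), p(p(b))))  →  f(b, p(f(b, f(c, p(p(c))))))   [R1 at 2]
6. f(b, p(f(b, f(c, p(p(c))))))  →  f(b, p(f(b, p(b))))   [R7 at 2.1.2]
7. f(b, p(f(b, p(b))))  →  f(b, p(b))   [R5 at 2.1]
8. f(b, p(b))  →  b   [R5 at ε]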